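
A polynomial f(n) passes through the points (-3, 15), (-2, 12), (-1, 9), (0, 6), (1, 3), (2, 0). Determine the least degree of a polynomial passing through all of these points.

Forward differences of the values at n = -3, -2, -1, 0, 1, 2:
  f  : 15  12  9  6  3  0
  Δ  : -3  -3  -3  -3  -3
  Δ^2: 0  0  0  0
  Δ^3: 0  0  0
  Δ^4: 0  0
  Δ^5: 0
The first differences are constant (-3) and nonzero, while all higher differences vanish, so the minimal degree is 1.

1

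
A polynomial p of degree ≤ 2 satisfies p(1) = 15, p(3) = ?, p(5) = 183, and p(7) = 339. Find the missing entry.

75

The 3 known points determine the degree-2 polynomial uniquely.
Write p(u) = au^2 + bu + c. Substituting each data point gives a linear system:
  a + b + c = 15
  25a + 5b + c = 183
  49a + 7b + c = 339
Solving the system yields a = 6, b = 6, c = 3.
So p(u) = 6u^2 + 6u + 3.
Then p(3) = 75.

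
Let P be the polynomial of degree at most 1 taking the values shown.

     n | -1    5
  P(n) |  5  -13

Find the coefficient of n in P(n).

Write P(n) = an + b. Substituting each data point gives a linear system:
  -a + b = 5
  5a + b = -13
Solving the system yields a = -3, b = 2.
So P(n) = -3n + 2.
The leading coefficient is -3.

-3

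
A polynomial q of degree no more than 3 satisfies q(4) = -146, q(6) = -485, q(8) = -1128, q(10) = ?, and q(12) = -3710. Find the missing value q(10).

-2171

The 4 known points determine the degree-3 polynomial uniquely.
Write q(x) = ax^3 + bx^2 + cx + d. Substituting each data point gives a linear system:
  64a + 16b + 4c + d = -146
  216a + 36b + 6c + d = -485
  512a + 64b + 8c + d = -1128
  1728a + 144b + 12c + d = -3710
Solving the system yields a = -2, b = -2, c = 5/2, d = 4.
So q(x) = -2x³ - 2x² + (5/2)x + 4.
Then q(10) = -2171.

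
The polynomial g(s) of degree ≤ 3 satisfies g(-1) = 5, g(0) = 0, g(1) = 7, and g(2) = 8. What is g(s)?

Write g(s) = as^3 + bs^2 + cs + d. Substituting each data point gives a linear system:
  -a + b - c + d = 5
  d = 0
  a + b + c + d = 7
  8a + 4b + 2c + d = 8
Solving the system yields a = -3, b = 6, c = 4, d = 0.
So g(s) = -3s^3 + 6s^2 + 4s.
Check: g(0) = 0. ✓

g(s) = -3s^3 + 6s^2 + 4s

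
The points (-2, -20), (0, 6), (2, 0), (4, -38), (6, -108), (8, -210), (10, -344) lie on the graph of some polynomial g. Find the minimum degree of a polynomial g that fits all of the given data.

2

Forward differences of the values at s = -2, 0, 2, 4, 6, 8, 10:
  g  : -20  6  0  -38  -108  -210  -344
  Δ  : 26  -6  -38  -70  -102  -134
  Δ^2: -32  -32  -32  -32  -32
  Δ^3: 0  0  0  0
  Δ^4: 0  0  0
  Δ^5: 0  0
  Δ^6: 0
The second differences are constant (-32) and nonzero, while all higher differences vanish, so the minimal degree is 2.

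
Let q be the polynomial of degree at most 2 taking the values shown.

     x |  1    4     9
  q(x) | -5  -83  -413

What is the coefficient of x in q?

Write q(x) = ax^2 + bx + c. Substituting each data point gives a linear system:
  a + b + c = -5
  16a + 4b + c = -83
  81a + 9b + c = -413
Solving the system yields a = -5, b = -1, c = 1.
So q(x) = -5x^2 - x + 1.
The coefficient of x is -1.

-1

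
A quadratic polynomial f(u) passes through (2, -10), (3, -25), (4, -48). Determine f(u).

f(u) = -4u^2 + 5u - 4

Write f(u) = au^2 + bu + c. Substituting each data point gives a linear system:
  4a + 2b + c = -10
  9a + 3b + c = -25
  16a + 4b + c = -48
Solving the system yields a = -4, b = 5, c = -4.
So f(u) = -4u^2 + 5u - 4.
Check: f(4) = -48. ✓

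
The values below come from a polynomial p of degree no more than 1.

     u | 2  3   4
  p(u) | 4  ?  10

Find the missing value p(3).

The 2 known points determine the degree-1 polynomial uniquely.
Write p(u) = au + b. Substituting each data point gives a linear system:
  2a + b = 4
  4a + b = 10
Solving the system yields a = 3, b = -2.
So p(u) = 3u - 2.
Then p(3) = 7.

7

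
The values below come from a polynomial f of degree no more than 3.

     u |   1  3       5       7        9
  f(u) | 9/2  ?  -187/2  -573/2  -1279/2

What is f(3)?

-25/2

On equispaced nodes a degree-3 polynomial has vanishing fourth forward difference, so
  f(1) - 4·f(3) + 6·f(5) - 4·f(7) + f(9) = 0.
Substituting the known values and solving for f(3):
  -4·f(3) = 50
  f(3) = -25/2.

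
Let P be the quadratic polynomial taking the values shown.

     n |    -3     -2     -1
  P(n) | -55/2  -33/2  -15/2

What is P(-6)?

Forward differences of the values at n = -3, -2, -1:
  P  : -55/2  -33/2  -15/2
  Δ  : 11  9
  Δ^2: -2
The second differences are constant, confirming degree 2.
Interpolating (Newton forward form) and evaluating at n = -6 gives P(-6) = -145/2.

-145/2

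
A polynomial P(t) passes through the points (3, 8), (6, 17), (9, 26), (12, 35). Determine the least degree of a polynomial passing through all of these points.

Forward differences of the values at t = 3, 6, 9, 12:
  P  : 8  17  26  35
  Δ  : 9  9  9
  Δ^2: 0  0
  Δ^3: 0
The first differences are constant (9) and nonzero, while all higher differences vanish, so the minimal degree is 1.

1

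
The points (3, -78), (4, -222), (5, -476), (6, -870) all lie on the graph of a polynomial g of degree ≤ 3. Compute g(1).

0

Using the Lagrange interpolation formula with nodes 3, 4, 5, 6:
  L_0(n) = (n - 4)(n - 5)(n - 6) / -6
  L_1(n) = (n - 3)(n - 5)(n - 6) / 2
  L_2(n) = (n - 3)(n - 4)(n - 6) / -2
  L_3(n) = (n - 3)(n - 4)(n - 5) / 6
Then g(n) = -78·L_0(n) - 222·L_1(n) - 476·L_2(n) - 870·L_3(n).
Expanding and collecting terms gives g(n) = -5n^3 + 5n^2 + 6n - 6.
Evaluating at n = 1: g(1) = 0.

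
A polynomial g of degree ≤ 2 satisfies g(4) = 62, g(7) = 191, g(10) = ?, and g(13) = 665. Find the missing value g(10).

392

The 3 known points determine the degree-2 polynomial uniquely.
Write g(x) = ax^2 + bx + c. Substituting each data point gives a linear system:
  16a + 4b + c = 62
  49a + 7b + c = 191
  169a + 13b + c = 665
Solving the system yields a = 4, b = -1, c = 2.
So g(x) = 4x^2 - x + 2.
Then g(10) = 392.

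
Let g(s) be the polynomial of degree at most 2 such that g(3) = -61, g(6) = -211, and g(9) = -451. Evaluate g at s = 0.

Write g(s) = as^2 + bs + c. Substituting each data point gives a linear system:
  9a + 3b + c = -61
  36a + 6b + c = -211
  81a + 9b + c = -451
Solving the system yields a = -5, b = -5, c = -1.
So g(s) = -5s^2 - 5s - 1.
Then g(0) = -1.

-1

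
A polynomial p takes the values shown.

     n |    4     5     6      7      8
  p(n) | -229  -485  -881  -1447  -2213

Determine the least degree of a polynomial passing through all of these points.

Forward differences of the values at n = 4, 5, 6, 7, 8:
  p  : -229  -485  -881  -1447  -2213
  Δ  : -256  -396  -566  -766
  Δ^2: -140  -170  -200
  Δ^3: -30  -30
  Δ^4: 0
The third differences are constant (-30) and nonzero, while all higher differences vanish, so the minimal degree is 3.

3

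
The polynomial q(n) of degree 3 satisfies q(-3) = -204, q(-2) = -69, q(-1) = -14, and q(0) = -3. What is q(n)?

Write q(n) = an^3 + bn^2 + cn + d. Substituting each data point gives a linear system:
  -27a + 9b - 3c + d = -204
  -8a + 4b - 2c + d = -69
  -a + b - c + d = -14
  d = -3
Solving the system yields a = 6, b = -4, c = 1, d = -3.
So q(n) = 6n³ - 4n² + n - 3.
Check: q(-3) = -204. ✓

q(n) = 6n^3 - 4n^2 + n - 3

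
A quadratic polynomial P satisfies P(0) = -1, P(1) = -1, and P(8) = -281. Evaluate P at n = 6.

Write P(n) = an^2 + bn + c. Substituting each data point gives a linear system:
  c = -1
  a + b + c = -1
  64a + 8b + c = -281
Solving the system yields a = -5, b = 5, c = -1.
So P(n) = -5n^2 + 5n - 1.
Then P(6) = -151.

-151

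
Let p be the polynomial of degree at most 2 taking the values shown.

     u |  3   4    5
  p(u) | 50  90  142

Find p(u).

p(u) = 6u^2 - 2u + 2

Using the Lagrange interpolation formula with nodes 3, 4, 5:
  L_0(u) = (u - 4)(u - 5) / 2
  L_1(u) = (u - 3)(u - 5) / -1
  L_2(u) = (u - 3)(u - 4) / 2
Then p(u) = 50·L_0(u) + 90·L_1(u) + 142·L_2(u).
Expanding and collecting terms gives p(u) = 6u² - 2u + 2.
Check: p(4) = 90. ✓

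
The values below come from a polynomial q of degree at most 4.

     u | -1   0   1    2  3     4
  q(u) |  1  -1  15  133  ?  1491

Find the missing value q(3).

The 5 known points determine the degree-4 polynomial uniquely.
Write q(u) = au^4 + bu^3 + cu^2 + du + e. Substituting each data point gives a linear system:
  a - b + c - d + e = 1
  e = -1
  a + b + c + d + e = 15
  16a + 8b + 4c + 2d + e = 133
  256a + 64b + 16c + 4d + e = 1491
Solving the system yields a = 4, b = 6, c = 5, d = 1, e = -1.
So q(u) = 4u^4 + 6u^3 + 5u^2 + u - 1.
Then q(3) = 533.

533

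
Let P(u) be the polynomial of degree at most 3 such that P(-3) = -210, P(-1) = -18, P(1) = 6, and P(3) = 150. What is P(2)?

Forward differences of the values at u = -3, -1, 1, 3:
  P  : -210  -18  6  150
  Δ  : 192  24  144
  Δ^2: -168  120
  Δ^3: 288
The third differences are constant, confirming degree 3.
Interpolating (Newton forward form) and evaluating at u = 2 gives P(2) = 45.

45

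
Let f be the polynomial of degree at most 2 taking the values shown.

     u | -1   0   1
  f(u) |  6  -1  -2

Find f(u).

f(u) = 3u^2 - 4u - 1

Write f(u) = au^2 + bu + c. Substituting each data point gives a linear system:
  a - b + c = 6
  c = -1
  a + b + c = -2
Solving the system yields a = 3, b = -4, c = -1.
So f(u) = 3u^2 - 4u - 1.
Check: f(0) = -1. ✓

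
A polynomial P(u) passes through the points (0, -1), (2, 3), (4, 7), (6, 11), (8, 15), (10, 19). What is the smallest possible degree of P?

1

Forward differences of the values at u = 0, 2, 4, 6, 8, 10:
  P  : -1  3  7  11  15  19
  Δ  : 4  4  4  4  4
  Δ^2: 0  0  0  0
  Δ^3: 0  0  0
  Δ^4: 0  0
  Δ^5: 0
The first differences are constant (4) and nonzero, while all higher differences vanish, so the minimal degree is 1.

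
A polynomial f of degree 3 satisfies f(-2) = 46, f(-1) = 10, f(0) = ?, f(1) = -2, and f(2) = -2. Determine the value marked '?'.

The 4 known points determine the degree-3 polynomial uniquely.
Write f(u) = au^3 + bu^2 + cu + d. Substituting each data point gives a linear system:
  -8a + 4b - 2c + d = 46
  -a + b - c + d = 10
  a + b + c + d = -2
  8a + 4b + 2c + d = -2
Solving the system yields a = -2, b = 6, c = -4, d = -2.
So f(u) = -2u^3 + 6u^2 - 4u - 2.
Then f(0) = -2.

-2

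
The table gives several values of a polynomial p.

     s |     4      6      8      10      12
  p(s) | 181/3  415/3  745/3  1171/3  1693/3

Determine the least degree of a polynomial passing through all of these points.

Forward differences of the values at s = 4, 6, 8, 10, 12:
  p  : 181/3  415/3  745/3  1171/3  1693/3
  Δ  : 78  110  142  174
  Δ^2: 32  32  32
  Δ^3: 0  0
  Δ^4: 0
The second differences are constant (32) and nonzero, while all higher differences vanish, so the minimal degree is 2.

2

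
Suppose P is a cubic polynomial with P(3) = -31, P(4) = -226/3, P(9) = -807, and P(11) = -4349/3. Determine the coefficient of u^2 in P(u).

Write P(u) = au^3 + bu^2 + cu + d. Substituting each data point gives a linear system:
  27a + 9b + 3c + d = -31
  64a + 16b + 4c + d = -226/3
  729a + 81b + 9c + d = -807
  1331a + 121b + 11c + d = -4349/3
Solving the system yields a = -1, b = -1, c = -1/3, d = 6.
So P(u) = -u^3 - u^2 - (1/3)u + 6.
The coefficient of u^2 is -1.

-1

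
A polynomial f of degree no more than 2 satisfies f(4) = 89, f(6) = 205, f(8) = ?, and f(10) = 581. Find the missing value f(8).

369

On equispaced nodes a degree-2 polynomial has vanishing third forward difference, so
  - f(4) + 3·f(6) - 3·f(8) + f(10) = 0.
Substituting the known values and solving for f(8):
  -3·f(8) = -1107
  f(8) = 369.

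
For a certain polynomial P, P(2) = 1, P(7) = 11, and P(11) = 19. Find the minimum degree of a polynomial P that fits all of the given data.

1

Divided differences on the nodes 2, 7, 11:
  order 0: 1  11  19
  order 1: 2  2
  order 2: 0
The order-1 divided differences are all 2 (nonzero) and every higher order vanishes, so the data lies on a polynomial of degree exactly 1.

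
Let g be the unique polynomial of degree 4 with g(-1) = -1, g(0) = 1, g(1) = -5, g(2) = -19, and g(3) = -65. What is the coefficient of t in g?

-4

Write g(t) = at^4 + bt^3 + ct^2 + dt + e. Substituting each data point gives a linear system:
  a - b + c - d + e = -1
  e = 1
  a + b + c + d + e = -5
  16a + 8b + 4c + 2d + e = -19
  81a + 27b + 9c + 3d + e = -65
Solving the system yields a = -1, b = 2, c = -3, d = -4, e = 1.
So g(t) = -t⁴ + 2t³ - 3t² - 4t + 1.
The coefficient of t is -4.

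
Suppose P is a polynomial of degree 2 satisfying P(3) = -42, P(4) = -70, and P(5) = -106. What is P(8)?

Forward differences of the values at s = 3, 4, 5:
  P  : -42  -70  -106
  Δ  : -28  -36
  Δ^2: -8
The second differences are constant, confirming degree 2.
Interpolating (Newton forward form) and evaluating at s = 8 gives P(8) = -262.

-262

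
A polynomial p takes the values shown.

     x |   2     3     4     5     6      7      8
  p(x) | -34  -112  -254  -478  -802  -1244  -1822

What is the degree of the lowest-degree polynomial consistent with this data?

3

Forward differences of the values at x = 2, 3, 4, 5, 6, 7, 8:
  p  : -34  -112  -254  -478  -802  -1244  -1822
  Δ  : -78  -142  -224  -324  -442  -578
  Δ^2: -64  -82  -100  -118  -136
  Δ^3: -18  -18  -18  -18
  Δ^4: 0  0  0
  Δ^5: 0  0
  Δ^6: 0
The third differences are constant (-18) and nonzero, while all higher differences vanish, so the minimal degree is 3.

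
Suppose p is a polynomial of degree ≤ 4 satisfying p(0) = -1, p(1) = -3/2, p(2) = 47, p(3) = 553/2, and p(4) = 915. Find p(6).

Using the Lagrange interpolation formula with nodes 0, 1, 2, 3, 4:
  L_0(x) = (x - 1)(x - 2)(x - 3)(x - 4) / 24
  L_1(x) = x(x - 2)(x - 3)(x - 4) / -6
  L_2(x) = x(x - 1)(x - 3)(x - 4) / 4
  L_3(x) = x(x - 1)(x - 2)(x - 4) / -6
  L_4(x) = x(x - 1)(x - 2)(x - 3) / 24
Then p(x) = -1·L_0(x) - 3/2·L_1(x) + 47·L_2(x) + 553/2·L_3(x) + 915·L_4(x).
Expanding and collecting terms gives p(x) = 4x⁴ - 2x³ + (5/2)x² - 5x - 1.
Evaluating at x = 6: p(6) = 4811.

4811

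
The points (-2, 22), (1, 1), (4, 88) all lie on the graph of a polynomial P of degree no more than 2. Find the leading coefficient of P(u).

6

Write P(u) = au^2 + bu + c. Substituting each data point gives a linear system:
  4a - 2b + c = 22
  a + b + c = 1
  16a + 4b + c = 88
Solving the system yields a = 6, b = -1, c = -4.
So P(u) = 6u^2 - u - 4.
The leading coefficient is 6.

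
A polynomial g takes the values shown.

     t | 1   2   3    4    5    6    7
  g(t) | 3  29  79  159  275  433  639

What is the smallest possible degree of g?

Forward differences of the values at t = 1, 2, 3, 4, 5, 6, 7:
  g  : 3  29  79  159  275  433  639
  Δ  : 26  50  80  116  158  206
  Δ^2: 24  30  36  42  48
  Δ^3: 6  6  6  6
  Δ^4: 0  0  0
  Δ^5: 0  0
  Δ^6: 0
The third differences are constant (6) and nonzero, while all higher differences vanish, so the minimal degree is 3.

3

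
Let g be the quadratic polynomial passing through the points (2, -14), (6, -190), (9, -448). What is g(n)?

Using the Lagrange interpolation formula with nodes 2, 6, 9:
  L_0(n) = (n - 6)(n - 9) / 28
  L_1(n) = (n - 2)(n - 9) / -12
  L_2(n) = (n - 2)(n - 6) / 21
Then g(n) = -14·L_0(n) - 190·L_1(n) - 448·L_2(n).
Expanding and collecting terms gives g(n) = -6n² + 4n + 2.
Check: g(9) = -448. ✓

g(n) = -6n^2 + 4n + 2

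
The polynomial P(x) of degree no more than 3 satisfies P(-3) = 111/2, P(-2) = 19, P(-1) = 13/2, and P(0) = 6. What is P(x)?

P(x) = -2x^3 + (3/2)x + 6

Using the Lagrange interpolation formula with nodes -3, -2, -1, 0:
  L_0(x) = (x + 2)(x + 1)x / -6
  L_1(x) = (x + 3)(x + 1)x / 2
  L_2(x) = (x + 3)(x + 2)x / -2
  L_3(x) = (x + 3)(x + 2)(x + 1) / 6
Then P(x) = 111/2·L_0(x) + 19·L_1(x) + 13/2·L_2(x) + 6·L_3(x).
Expanding and collecting terms gives P(x) = -2x³ + (3/2)x + 6.
Check: P(0) = 6. ✓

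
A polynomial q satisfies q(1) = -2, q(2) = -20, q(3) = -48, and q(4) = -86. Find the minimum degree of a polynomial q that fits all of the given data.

Forward differences of the values at u = 1, 2, 3, 4:
  q  : -2  -20  -48  -86
  Δ  : -18  -28  -38
  Δ^2: -10  -10
  Δ^3: 0
The second differences are constant (-10) and nonzero, while all higher differences vanish, so the minimal degree is 2.

2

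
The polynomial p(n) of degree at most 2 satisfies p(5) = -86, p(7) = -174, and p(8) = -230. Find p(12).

Write p(n) = an^2 + bn + c. Substituting each data point gives a linear system:
  25a + 5b + c = -86
  49a + 7b + c = -174
  64a + 8b + c = -230
Solving the system yields a = -4, b = 4, c = -6.
So p(n) = -4n² + 4n - 6.
Then p(12) = -534.

-534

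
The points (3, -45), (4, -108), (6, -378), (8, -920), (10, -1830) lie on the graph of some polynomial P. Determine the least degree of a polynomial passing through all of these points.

3

Divided differences on the nodes 3, 4, 6, 8, 10:
  order 0: -45  -108  -378  -920  -1830
  order 1: -63  -135  -271  -455
  order 2: -24  -34  -46
  order 3: -2  -2
  order 4: 0
The order-3 divided differences are all -2 (nonzero) and every higher order vanishes, so the data lies on a polynomial of degree exactly 3.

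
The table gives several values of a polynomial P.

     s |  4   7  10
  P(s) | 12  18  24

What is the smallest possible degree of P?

Forward differences of the values at s = 4, 7, 10:
  P  : 12  18  24
  Δ  : 6  6
  Δ^2: 0
The first differences are constant (6) and nonzero, while all higher differences vanish, so the minimal degree is 1.

1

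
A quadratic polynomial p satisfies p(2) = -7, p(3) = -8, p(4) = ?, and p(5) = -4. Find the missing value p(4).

The 3 known points determine the degree-2 polynomial uniquely.
Write p(x) = ax^2 + bx + c. Substituting each data point gives a linear system:
  4a + 2b + c = -7
  9a + 3b + c = -8
  25a + 5b + c = -4
Solving the system yields a = 1, b = -6, c = 1.
So p(x) = x² - 6x + 1.
Then p(4) = -7.

-7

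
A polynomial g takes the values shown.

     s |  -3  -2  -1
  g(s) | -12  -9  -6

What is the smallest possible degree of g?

1

Forward differences of the values at s = -3, -2, -1:
  g  : -12  -9  -6
  Δ  : 3  3
  Δ^2: 0
The first differences are constant (3) and nonzero, while all higher differences vanish, so the minimal degree is 1.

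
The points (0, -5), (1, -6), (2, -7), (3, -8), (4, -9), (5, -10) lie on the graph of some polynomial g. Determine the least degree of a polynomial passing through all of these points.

Forward differences of the values at t = 0, 1, 2, 3, 4, 5:
  g  : -5  -6  -7  -8  -9  -10
  Δ  : -1  -1  -1  -1  -1
  Δ^2: 0  0  0  0
  Δ^3: 0  0  0
  Δ^4: 0  0
  Δ^5: 0
The first differences are constant (-1) and nonzero, while all higher differences vanish, so the minimal degree is 1.

1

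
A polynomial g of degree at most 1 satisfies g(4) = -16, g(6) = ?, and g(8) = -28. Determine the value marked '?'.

-22

On equispaced nodes a degree-1 polynomial has vanishing second forward difference, so
  g(4) - 2·g(6) + g(8) = 0.
Substituting the known values and solving for g(6):
  -2·g(6) = 44
  g(6) = -22.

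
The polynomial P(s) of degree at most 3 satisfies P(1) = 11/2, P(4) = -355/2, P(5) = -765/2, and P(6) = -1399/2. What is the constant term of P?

5/2

Write P(s) = as^3 + bs^2 + cs + d. Substituting each data point gives a linear system:
  a + b + c + d = 11/2
  64a + 16b + 4c + d = -355/2
  125a + 25b + 5c + d = -765/2
  216a + 36b + 6c + d = -1399/2
Solving the system yields a = -4, b = 4, c = 3, d = 5/2.
So P(s) = -4s³ + 4s² + 3s + 5/2.
The constant term is 5/2.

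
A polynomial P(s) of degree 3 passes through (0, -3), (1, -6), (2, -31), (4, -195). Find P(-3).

-6

Using the Lagrange interpolation formula with nodes 0, 1, 2, 4:
  L_0(s) = (s - 1)(s - 2)(s - 4) / -8
  L_1(s) = s(s - 2)(s - 4) / 3
  L_2(s) = s(s - 1)(s - 4) / -4
  L_3(s) = s(s - 1)(s - 2) / 24
Then P(s) = -3·L_0(s) - 6·L_1(s) - 31·L_2(s) - 195·L_3(s).
Expanding and collecting terms gives P(s) = -2s^3 - 5s^2 + 4s - 3.
Evaluating at s = -3: P(-3) = -6.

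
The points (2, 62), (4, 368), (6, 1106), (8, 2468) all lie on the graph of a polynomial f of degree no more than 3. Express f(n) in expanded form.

Using the Lagrange interpolation formula with nodes 2, 4, 6, 8:
  L_0(n) = (n - 4)(n - 6)(n - 8) / -48
  L_1(n) = (n - 2)(n - 6)(n - 8) / 16
  L_2(n) = (n - 2)(n - 4)(n - 8) / -16
  L_3(n) = (n - 2)(n - 4)(n - 6) / 48
Then f(n) = 62·L_0(n) + 368·L_1(n) + 1106·L_2(n) + 2468·L_3(n).
Expanding and collecting terms gives f(n) = 4n³ + 6n² + 5n - 4.
Check: f(2) = 62. ✓

f(n) = 4n^3 + 6n^2 + 5n - 4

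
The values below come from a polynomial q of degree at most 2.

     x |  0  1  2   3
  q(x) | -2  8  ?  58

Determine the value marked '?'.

On equispaced nodes a degree-2 polynomial has vanishing third forward difference, so
  - q(0) + 3·q(1) - 3·q(2) + q(3) = 0.
Substituting the known values and solving for q(2):
  -3·q(2) = -84
  q(2) = 28.

28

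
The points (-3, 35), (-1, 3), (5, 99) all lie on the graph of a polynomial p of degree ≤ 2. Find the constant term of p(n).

-1

Write p(n) = an^2 + bn + c. Substituting each data point gives a linear system:
  9a - 3b + c = 35
  a - b + c = 3
  25a + 5b + c = 99
Solving the system yields a = 4, b = 0, c = -1.
So p(n) = 4n² - 1.
The constant term is -1.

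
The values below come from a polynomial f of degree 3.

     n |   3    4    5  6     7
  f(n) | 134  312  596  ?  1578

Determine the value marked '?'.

The 4 known points determine the degree-3 polynomial uniquely.
Write f(n) = an^3 + bn^2 + cn + d. Substituting each data point gives a linear system:
  27a + 9b + 3c + d = 134
  64a + 16b + 4c + d = 312
  125a + 25b + 5c + d = 596
  343a + 49b + 7c + d = 1578
Solving the system yields a = 4, b = 5, c = -5, d = -4.
So f(n) = 4n^3 + 5n^2 - 5n - 4.
Then f(6) = 1010.

1010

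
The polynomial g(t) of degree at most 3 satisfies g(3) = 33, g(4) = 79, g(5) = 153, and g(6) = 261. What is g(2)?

9

Using the Lagrange interpolation formula with nodes 3, 4, 5, 6:
  L_0(t) = (t - 4)(t - 5)(t - 6) / -6
  L_1(t) = (t - 3)(t - 5)(t - 6) / 2
  L_2(t) = (t - 3)(t - 4)(t - 6) / -2
  L_3(t) = (t - 3)(t - 4)(t - 5) / 6
Then g(t) = 33·L_0(t) + 79·L_1(t) + 153·L_2(t) + 261·L_3(t).
Expanding and collecting terms gives g(t) = t^3 + 2t^2 - 5t + 3.
Evaluating at t = 2: g(2) = 9.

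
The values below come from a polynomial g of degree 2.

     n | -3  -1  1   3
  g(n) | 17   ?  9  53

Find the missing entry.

-3

On equispaced nodes a degree-2 polynomial has vanishing third forward difference, so
  - g(-3) + 3·g(-1) - 3·g(1) + g(3) = 0.
Substituting the known values and solving for g(-1):
  3·g(-1) = -9
  g(-1) = -3.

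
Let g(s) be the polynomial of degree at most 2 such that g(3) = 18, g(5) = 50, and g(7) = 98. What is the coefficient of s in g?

0

Write g(s) = as^2 + bs + c. Substituting each data point gives a linear system:
  9a + 3b + c = 18
  25a + 5b + c = 50
  49a + 7b + c = 98
Solving the system yields a = 2, b = 0, c = 0.
So g(s) = 2s^2.
The coefficient of s is 0.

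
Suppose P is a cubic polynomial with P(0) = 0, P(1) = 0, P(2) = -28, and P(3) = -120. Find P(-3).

Forward differences of the values at u = 0, 1, 2, 3:
  P  : 0  0  -28  -120
  Δ  : 0  -28  -92
  Δ^2: -28  -64
  Δ^3: -36
The third differences are constant, confirming degree 3.
Interpolating (Newton forward form) and evaluating at u = -3 gives P(-3) = 192.

192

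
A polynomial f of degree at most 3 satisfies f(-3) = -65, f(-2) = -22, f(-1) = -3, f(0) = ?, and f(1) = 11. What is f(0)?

4

The 4 known points determine the degree-3 polynomial uniquely.
Write f(x) = ax^3 + bx^2 + cx + d. Substituting each data point gives a linear system:
  -27a + 9b - 3c + d = -65
  -8a + 4b - 2c + d = -22
  -a + b - c + d = -3
  a + b + c + d = 11
Solving the system yields a = 2, b = 0, c = 5, d = 4.
So f(x) = 2x^3 + 5x + 4.
Then f(0) = 4.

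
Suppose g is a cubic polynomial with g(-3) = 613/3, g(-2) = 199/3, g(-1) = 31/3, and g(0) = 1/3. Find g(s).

Using the Lagrange interpolation formula with nodes -3, -2, -1, 0:
  L_0(s) = (s + 2)(s + 1)s / -6
  L_1(s) = (s + 3)(s + 1)s / 2
  L_2(s) = (s + 3)(s + 2)s / -2
  L_3(s) = (s + 3)(s + 2)(s + 1) / 6
Then g(s) = 613/3·L_0(s) + 199/3·L_1(s) + 31/3·L_2(s) + 1/3·L_3(s).
Expanding and collecting terms gives g(s) = -6s^3 + 5s^2 + s + 1/3.
Check: g(-2) = 199/3. ✓

g(s) = -6s^3 + 5s^2 + s + 1/3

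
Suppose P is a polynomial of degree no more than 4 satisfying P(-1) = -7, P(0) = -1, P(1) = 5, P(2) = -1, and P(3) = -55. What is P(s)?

P(s) = -s^4 + s^2 + 6s - 1

Write P(s) = as^4 + bs^3 + cs^2 + ds + e. Substituting each data point gives a linear system:
  a - b + c - d + e = -7
  e = -1
  a + b + c + d + e = 5
  16a + 8b + 4c + 2d + e = -1
  81a + 27b + 9c + 3d + e = -55
Solving the system yields a = -1, b = 0, c = 1, d = 6, e = -1.
So P(s) = -s^4 + s^2 + 6s - 1.
Check: P(1) = 5. ✓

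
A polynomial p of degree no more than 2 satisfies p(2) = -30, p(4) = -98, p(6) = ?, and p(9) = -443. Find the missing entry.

-206

The 3 known points determine the degree-2 polynomial uniquely.
Write p(n) = an^2 + bn + c. Substituting each data point gives a linear system:
  4a + 2b + c = -30
  16a + 4b + c = -98
  81a + 9b + c = -443
Solving the system yields a = -5, b = -4, c = -2.
So p(n) = -5n² - 4n - 2.
Then p(6) = -206.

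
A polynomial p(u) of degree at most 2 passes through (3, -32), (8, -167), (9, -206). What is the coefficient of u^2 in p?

-2

Write p(u) = au^2 + bu + c. Substituting each data point gives a linear system:
  9a + 3b + c = -32
  64a + 8b + c = -167
  81a + 9b + c = -206
Solving the system yields a = -2, b = -5, c = 1.
So p(u) = -2u^2 - 5u + 1.
The leading coefficient is -2.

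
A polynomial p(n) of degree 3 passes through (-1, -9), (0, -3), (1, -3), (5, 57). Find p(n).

Write p(n) = an^3 + bn^2 + cn + d. Substituting each data point gives a linear system:
  -a + b - c + d = -9
  d = -3
  a + b + c + d = -3
  125a + 25b + 5c + d = 57
Solving the system yields a = 1, b = -3, c = 2, d = -3.
So p(n) = n^3 - 3n^2 + 2n - 3.
Check: p(-1) = -9. ✓

p(n) = n^3 - 3n^2 + 2n - 3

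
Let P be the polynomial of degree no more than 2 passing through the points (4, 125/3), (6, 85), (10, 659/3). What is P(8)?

Using the Lagrange interpolation formula with nodes 4, 6, 10:
  L_0(x) = (x - 6)(x - 10) / 12
  L_1(x) = (x - 4)(x - 10) / -8
  L_2(x) = (x - 4)(x - 6) / 24
Then P(x) = 125/3·L_0(x) + 85·L_1(x) + 659/3·L_2(x).
Expanding and collecting terms gives P(x) = 2x² + (5/3)x + 3.
Evaluating at x = 8: P(8) = 433/3.

433/3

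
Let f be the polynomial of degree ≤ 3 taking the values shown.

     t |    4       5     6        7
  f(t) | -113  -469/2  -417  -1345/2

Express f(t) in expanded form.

Write f(t) = at^3 + bt^2 + ct + d. Substituting each data point gives a linear system:
  64a + 16b + 4c + d = -113
  125a + 25b + 5c + d = -469/2
  216a + 36b + 6c + d = -417
  343a + 49b + 7c + d = -1345/2
Solving the system yields a = -2, b = -1/2, c = 5, d = 3.
So f(t) = -2t^3 - (1/2)t^2 + 5t + 3.
Check: f(6) = -417. ✓

f(t) = -2t^3 - (1/2)t^2 + 5t + 3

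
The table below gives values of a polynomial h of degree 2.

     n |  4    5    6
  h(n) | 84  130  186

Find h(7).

252

Write h(n) = an^2 + bn + c. Substituting each data point gives a linear system:
  16a + 4b + c = 84
  25a + 5b + c = 130
  36a + 6b + c = 186
Solving the system yields a = 5, b = 1, c = 0.
So h(n) = 5n² + n.
Then h(7) = 252.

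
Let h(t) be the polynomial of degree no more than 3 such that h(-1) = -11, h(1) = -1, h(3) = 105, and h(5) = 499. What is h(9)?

Using the Lagrange interpolation formula with nodes -1, 1, 3, 5:
  L_0(t) = (t - 1)(t - 3)(t - 5) / -48
  L_1(t) = (t + 1)(t - 3)(t - 5) / 16
  L_2(t) = (t + 1)(t - 1)(t - 5) / -16
  L_3(t) = (t + 1)(t - 1)(t - 3) / 48
Then h(t) = -11·L_0(t) - 1·L_1(t) + 105·L_2(t) + 499·L_3(t).
Expanding and collecting terms gives h(t) = 4t^3 + t - 6.
Evaluating at t = 9: h(9) = 2919.

2919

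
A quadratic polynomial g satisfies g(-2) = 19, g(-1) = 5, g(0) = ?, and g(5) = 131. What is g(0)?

1

The 3 known points determine the degree-2 polynomial uniquely.
Write g(n) = an^2 + bn + c. Substituting each data point gives a linear system:
  4a - 2b + c = 19
  a - b + c = 5
  25a + 5b + c = 131
Solving the system yields a = 5, b = 1, c = 1.
So g(n) = 5n² + n + 1.
Then g(0) = 1.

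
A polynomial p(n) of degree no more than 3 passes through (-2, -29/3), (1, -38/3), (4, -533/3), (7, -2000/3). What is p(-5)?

-20/3

Write p(n) = an^3 + bn^2 + cn + d. Substituting each data point gives a linear system:
  -8a + 4b - 2c + d = -29/3
  a + b + c + d = -38/3
  64a + 16b + 4c + d = -533/3
  343a + 49b + 7c + d = -2000/3
Solving the system yields a = -1, b = -6, c = -4, d = -5/3.
So p(n) = -n^3 - 6n^2 - 4n - 5/3.
Then p(-5) = -20/3.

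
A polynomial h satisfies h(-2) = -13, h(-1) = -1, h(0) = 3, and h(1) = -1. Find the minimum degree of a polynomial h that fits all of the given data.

Forward differences of the values at x = -2, -1, 0, 1:
  h  : -13  -1  3  -1
  Δ  : 12  4  -4
  Δ^2: -8  -8
  Δ^3: 0
The second differences are constant (-8) and nonzero, while all higher differences vanish, so the minimal degree is 2.

2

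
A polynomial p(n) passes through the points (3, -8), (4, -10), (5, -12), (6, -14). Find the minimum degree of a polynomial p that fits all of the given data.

Forward differences of the values at n = 3, 4, 5, 6:
  p  : -8  -10  -12  -14
  Δ  : -2  -2  -2
  Δ^2: 0  0
  Δ^3: 0
The first differences are constant (-2) and nonzero, while all higher differences vanish, so the minimal degree is 1.

1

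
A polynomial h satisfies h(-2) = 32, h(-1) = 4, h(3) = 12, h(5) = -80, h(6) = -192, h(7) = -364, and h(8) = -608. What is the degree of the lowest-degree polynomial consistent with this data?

3

Divided differences on the nodes -2, -1, 3, 5, 6, 7, 8:
  order 0: 32  4  12  -80  -192  -364  -608
  order 1: -28  2  -46  -112  -172  -244
  order 2: 6  -8  -22  -30  -36
  order 3: -2  -2  -2  -2
  order 4: 0  0  0
  order 5: 0  0
  order 6: 0
The order-3 divided differences are all -2 (nonzero) and every higher order vanishes, so the data lies on a polynomial of degree exactly 3.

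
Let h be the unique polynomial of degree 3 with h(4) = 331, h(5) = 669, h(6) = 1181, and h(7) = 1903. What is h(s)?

Using the Lagrange interpolation formula with nodes 4, 5, 6, 7:
  L_0(s) = (s - 5)(s - 6)(s - 7) / -6
  L_1(s) = (s - 4)(s - 6)(s - 7) / 2
  L_2(s) = (s - 4)(s - 5)(s - 7) / -2
  L_3(s) = (s - 4)(s - 5)(s - 6) / 6
Then h(s) = 331·L_0(s) + 669·L_1(s) + 1181·L_2(s) + 1903·L_3(s).
Expanding and collecting terms gives h(s) = 6s^3 - 3s^2 - s - 1.
Check: h(7) = 1903. ✓

h(s) = 6s^3 - 3s^2 - s - 1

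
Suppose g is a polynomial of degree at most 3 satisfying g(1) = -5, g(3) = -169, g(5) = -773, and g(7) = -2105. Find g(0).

2

Write g(t) = at^3 + bt^2 + ct + d. Substituting each data point gives a linear system:
  a + b + c + d = -5
  27a + 9b + 3c + d = -169
  125a + 25b + 5c + d = -773
  343a + 49b + 7c + d = -2105
Solving the system yields a = -6, b = -1, c = 0, d = 2.
So g(t) = -6t^3 - t^2 + 2.
Then g(0) = 2.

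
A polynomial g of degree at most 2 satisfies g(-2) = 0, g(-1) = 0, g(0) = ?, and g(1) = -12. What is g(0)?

The 3 known points determine the degree-2 polynomial uniquely.
Write g(t) = at^2 + bt + c. Substituting each data point gives a linear system:
  4a - 2b + c = 0
  a - b + c = 0
  a + b + c = -12
Solving the system yields a = -2, b = -6, c = -4.
So g(t) = -2t² - 6t - 4.
Then g(0) = -4.

-4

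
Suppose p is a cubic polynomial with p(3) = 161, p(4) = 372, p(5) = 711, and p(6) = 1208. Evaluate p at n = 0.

-4

Using the Lagrange interpolation formula with nodes 3, 4, 5, 6:
  L_0(n) = (n - 4)(n - 5)(n - 6) / -6
  L_1(n) = (n - 3)(n - 5)(n - 6) / 2
  L_2(n) = (n - 3)(n - 4)(n - 6) / -2
  L_3(n) = (n - 3)(n - 4)(n - 5) / 6
Then p(n) = 161·L_0(n) + 372·L_1(n) + 711·L_2(n) + 1208·L_3(n).
Expanding and collecting terms gives p(n) = 5n³ + 4n² - 2n - 4.
Evaluating at n = 0: p(0) = -4.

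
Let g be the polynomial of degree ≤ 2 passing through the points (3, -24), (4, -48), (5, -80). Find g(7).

-168

Forward differences of the values at s = 3, 4, 5:
  g  : -24  -48  -80
  Δ  : -24  -32
  Δ^2: -8
The second differences are constant, confirming degree 2.
Interpolating (Newton forward form) and evaluating at s = 7 gives g(7) = -168.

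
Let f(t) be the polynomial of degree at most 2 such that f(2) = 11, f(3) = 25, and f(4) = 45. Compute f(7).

Using the Lagrange interpolation formula with nodes 2, 3, 4:
  L_0(t) = (t - 3)(t - 4) / 2
  L_1(t) = (t - 2)(t - 4) / -1
  L_2(t) = (t - 2)(t - 3) / 2
Then f(t) = 11·L_0(t) + 25·L_1(t) + 45·L_2(t).
Expanding and collecting terms gives f(t) = 3t^2 - t + 1.
Evaluating at t = 7: f(7) = 141.

141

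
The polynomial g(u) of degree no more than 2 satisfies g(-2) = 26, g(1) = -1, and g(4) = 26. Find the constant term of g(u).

2

Write g(u) = au^2 + bu + c. Substituting each data point gives a linear system:
  4a - 2b + c = 26
  a + b + c = -1
  16a + 4b + c = 26
Solving the system yields a = 3, b = -6, c = 2.
So g(u) = 3u² - 6u + 2.
The constant term is 2.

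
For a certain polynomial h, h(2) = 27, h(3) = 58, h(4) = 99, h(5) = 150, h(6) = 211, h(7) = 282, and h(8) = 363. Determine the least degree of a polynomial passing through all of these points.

2

Forward differences of the values at s = 2, 3, 4, 5, 6, 7, 8:
  h  : 27  58  99  150  211  282  363
  Δ  : 31  41  51  61  71  81
  Δ^2: 10  10  10  10  10
  Δ^3: 0  0  0  0
  Δ^4: 0  0  0
  Δ^5: 0  0
  Δ^6: 0
The second differences are constant (10) and nonzero, while all higher differences vanish, so the minimal degree is 2.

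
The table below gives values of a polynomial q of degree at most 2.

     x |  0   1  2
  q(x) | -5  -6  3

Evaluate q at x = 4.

Forward differences of the values at x = 0, 1, 2:
  q  : -5  -6  3
  Δ  : -1  9
  Δ^2: 10
The second differences are constant, confirming degree 2.
Interpolating (Newton forward form) and evaluating at x = 4 gives q(4) = 51.

51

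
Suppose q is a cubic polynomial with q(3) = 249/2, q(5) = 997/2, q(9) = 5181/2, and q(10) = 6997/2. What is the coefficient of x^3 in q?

Write q(x) = ax^3 + bx^2 + cx + d. Substituting each data point gives a linear system:
  27a + 9b + 3c + d = 249/2
  125a + 25b + 5c + d = 997/2
  729a + 81b + 9c + d = 5181/2
  1000a + 100b + 10c + d = 6997/2
Solving the system yields a = 3, b = 5, c = 0, d = -3/2.
So q(x) = 3x^3 + 5x^2 - 3/2.
The leading coefficient is 3.

3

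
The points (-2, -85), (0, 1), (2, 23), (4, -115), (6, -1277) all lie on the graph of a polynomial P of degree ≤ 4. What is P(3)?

10

Using the Lagrange interpolation formula with nodes -2, 0, 2, 4, 6:
  L_0(n) = n(n - 2)(n - 4)(n - 6) / 384
  L_1(n) = (n + 2)(n - 2)(n - 4)(n - 6) / -96
  L_2(n) = (n + 2)n(n - 4)(n - 6) / 64
  L_3(n) = (n + 2)n(n - 2)(n - 6) / -96
  L_4(n) = (n + 2)n(n - 2)(n - 4) / 384
Then P(n) = -85·L_0(n) + 1·L_1(n) + 23·L_2(n) - 115·L_3(n) - 1277·L_4(n).
Expanding and collecting terms gives P(n) = -2n^4 + 6n^3 + 3n + 1.
Evaluating at n = 3: P(3) = 10.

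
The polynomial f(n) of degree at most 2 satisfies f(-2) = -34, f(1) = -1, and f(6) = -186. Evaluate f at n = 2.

-14

Write f(n) = an^2 + bn + c. Substituting each data point gives a linear system:
  4a - 2b + c = -34
  a + b + c = -1
  36a + 6b + c = -186
Solving the system yields a = -6, b = 5, c = 0.
So f(n) = -6n^2 + 5n.
Then f(2) = -14.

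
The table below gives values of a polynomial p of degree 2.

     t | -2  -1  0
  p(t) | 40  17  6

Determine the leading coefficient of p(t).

Write p(t) = at^2 + bt + c. Substituting each data point gives a linear system:
  4a - 2b + c = 40
  a - b + c = 17
  c = 6
Solving the system yields a = 6, b = -5, c = 6.
So p(t) = 6t^2 - 5t + 6.
The leading coefficient is 6.

6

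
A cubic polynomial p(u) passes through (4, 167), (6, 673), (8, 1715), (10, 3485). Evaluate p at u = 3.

Forward differences of the values at u = 4, 6, 8, 10:
  p  : 167  673  1715  3485
  Δ  : 506  1042  1770
  Δ^2: 536  728
  Δ^3: 192
The third differences are constant, confirming degree 3.
Interpolating (Newton forward form) and evaluating at u = 3 gives p(3) = 55.

55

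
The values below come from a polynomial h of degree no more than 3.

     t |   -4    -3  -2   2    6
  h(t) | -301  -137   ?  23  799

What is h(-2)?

-49

The 4 known points determine the degree-3 polynomial uniquely.
Write h(t) = at^3 + bt^2 + ct + d. Substituting each data point gives a linear system:
  -64a + 16b - 4c + d = -301
  -27a + 9b - 3c + d = -137
  8a + 4b + 2c + d = 23
  216a + 36b + 6c + d = 799
Solving the system yields a = 4, b = -2, c = 2, d = -5.
So h(t) = 4t³ - 2t² + 2t - 5.
Then h(-2) = -49.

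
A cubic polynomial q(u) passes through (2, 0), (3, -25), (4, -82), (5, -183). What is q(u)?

Write q(u) = au^3 + bu^2 + cu + d. Substituting each data point gives a linear system:
  8a + 4b + 2c + d = 0
  27a + 9b + 3c + d = -25
  64a + 16b + 4c + d = -82
  125a + 25b + 5c + d = -183
Solving the system yields a = -2, b = 2, c = 3, d = 2.
So q(u) = -2u^3 + 2u^2 + 3u + 2.
Check: q(2) = 0. ✓

q(u) = -2u^3 + 2u^2 + 3u + 2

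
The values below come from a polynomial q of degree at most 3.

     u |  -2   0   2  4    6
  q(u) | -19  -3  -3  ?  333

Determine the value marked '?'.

77

The 4 known points determine the degree-3 polynomial uniquely.
Write q(u) = au^3 + bu^2 + cu + d. Substituting each data point gives a linear system:
  -8a + 4b - 2c + d = -19
  d = -3
  8a + 4b + 2c + d = -3
  216a + 36b + 6c + d = 333
Solving the system yields a = 2, b = -2, c = -4, d = -3.
So q(u) = 2u^3 - 2u^2 - 4u - 3.
Then q(4) = 77.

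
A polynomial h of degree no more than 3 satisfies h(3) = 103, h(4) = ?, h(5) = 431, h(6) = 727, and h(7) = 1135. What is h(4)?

The 4 known points determine the degree-3 polynomial uniquely.
Write h(x) = ax^3 + bx^2 + cx + d. Substituting each data point gives a linear system:
  27a + 9b + 3c + d = 103
  125a + 25b + 5c + d = 431
  216a + 36b + 6c + d = 727
  343a + 49b + 7c + d = 1135
Solving the system yields a = 3, b = 2, c = 1, d = 1.
So h(x) = 3x³ + 2x² + x + 1.
Then h(4) = 229.

229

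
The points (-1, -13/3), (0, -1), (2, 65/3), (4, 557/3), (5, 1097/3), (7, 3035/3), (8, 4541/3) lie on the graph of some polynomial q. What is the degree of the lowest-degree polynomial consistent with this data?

Divided differences on the nodes -1, 0, 2, 4, 5, 7, 8:
  order 0: -13/3  -1  65/3  557/3  1097/3  3035/3  4541/3
  order 1: 10/3  34/3  82  180  323  502
  order 2: 8/3  53/3  98/3  143/3  179/3
  order 3: 3  3  3  3
  order 4: 0  0  0
  order 5: 0  0
  order 6: 0
The order-3 divided differences are all 3 (nonzero) and every higher order vanishes, so the data lies on a polynomial of degree exactly 3.

3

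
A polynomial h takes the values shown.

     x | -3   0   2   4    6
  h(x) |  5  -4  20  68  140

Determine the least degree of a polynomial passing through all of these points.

2

Divided differences on the nodes -3, 0, 2, 4, 6:
  order 0: 5  -4  20  68  140
  order 1: -3  12  24  36
  order 2: 3  3  3
  order 3: 0  0
  order 4: 0
The order-2 divided differences are all 3 (nonzero) and every higher order vanishes, so the data lies on a polynomial of degree exactly 2.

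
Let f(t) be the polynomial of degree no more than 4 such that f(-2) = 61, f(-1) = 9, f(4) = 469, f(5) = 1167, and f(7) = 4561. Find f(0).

-3

Write f(t) = at^4 + bt^3 + ct^2 + dt + e. Substituting each data point gives a linear system:
  16a - 8b + 4c - 2d + e = 61
  a - b + c - d + e = 9
  256a + 64b + 16c + 4d + e = 469
  625a + 125b + 25c + 5d + e = 1167
  2401a + 343b + 49c + 7d + e = 4561
Solving the system yields a = 2, b = -1, c = 3, d = -6, e = -3.
So f(t) = 2t^4 - t^3 + 3t^2 - 6t - 3.
Then f(0) = -3.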